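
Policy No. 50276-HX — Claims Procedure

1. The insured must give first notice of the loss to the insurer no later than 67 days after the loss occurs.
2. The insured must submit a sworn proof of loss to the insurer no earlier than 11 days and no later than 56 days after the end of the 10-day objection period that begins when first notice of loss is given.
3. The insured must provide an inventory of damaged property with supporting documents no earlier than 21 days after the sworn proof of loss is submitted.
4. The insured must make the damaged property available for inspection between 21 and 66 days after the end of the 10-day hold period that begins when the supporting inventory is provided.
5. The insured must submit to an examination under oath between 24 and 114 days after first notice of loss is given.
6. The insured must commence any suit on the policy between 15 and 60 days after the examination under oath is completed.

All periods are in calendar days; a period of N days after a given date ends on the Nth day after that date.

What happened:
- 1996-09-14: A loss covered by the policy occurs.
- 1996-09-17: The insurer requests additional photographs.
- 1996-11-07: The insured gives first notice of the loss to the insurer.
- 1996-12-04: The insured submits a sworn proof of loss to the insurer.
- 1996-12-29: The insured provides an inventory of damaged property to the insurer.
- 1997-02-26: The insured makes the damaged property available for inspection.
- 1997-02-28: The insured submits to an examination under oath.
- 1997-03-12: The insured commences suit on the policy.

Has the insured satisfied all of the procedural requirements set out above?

Step 1 — counting 67 days from 1996-09-14 (when the loss occurs) gives a deadline of 1996-11-20; 1996-11-07 is within that limit.
Step 2 — 11 and 56 days from 1996-11-17 (end of the 10-day objection period, which began when first notice of loss is given on 1996-11-07) are 1996-11-28 and 1997-01-12 respectively; done 1996-12-04, which is between those dates.
Step 3 — must wait 21 days from 1996-12-04 (when the sworn proof of loss is submitted), so not before 1996-12-25; done 1996-12-29 — permitted.
Step 4 — 21 and 66 days from 1997-01-08 (end of the 10-day hold period, which began when the supporting inventory is provided on 1996-12-29) are 1997-01-29 and 1997-03-15 respectively; 1997-02-26 falls inside that range.
Step 5 — 24 and 114 days from 1996-11-07 (when first notice of loss is given) are 1996-12-01 and 1997-03-01 respectively; 1997-02-28 falls inside that range.
Step 6 — 15 and 60 days from 1997-02-28 (when the examination under oath is completed) are 1997-03-15 and 1997-04-29 respectively; 1997-03-12 is 3 days too early.

No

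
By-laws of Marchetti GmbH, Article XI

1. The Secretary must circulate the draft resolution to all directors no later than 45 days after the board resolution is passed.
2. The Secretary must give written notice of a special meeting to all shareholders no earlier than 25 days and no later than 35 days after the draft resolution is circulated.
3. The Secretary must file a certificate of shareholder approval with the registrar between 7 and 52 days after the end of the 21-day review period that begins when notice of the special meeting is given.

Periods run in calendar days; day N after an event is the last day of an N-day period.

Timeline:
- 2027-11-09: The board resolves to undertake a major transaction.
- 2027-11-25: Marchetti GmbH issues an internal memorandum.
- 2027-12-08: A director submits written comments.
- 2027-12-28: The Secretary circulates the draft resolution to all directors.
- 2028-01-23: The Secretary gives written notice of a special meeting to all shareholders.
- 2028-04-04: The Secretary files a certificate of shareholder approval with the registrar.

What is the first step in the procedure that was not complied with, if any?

Step 1 — counting 45 days from 2027-11-09 (when the board resolution is passed) gives a deadline of 2027-12-24; not done until 2027-12-28, 4 days after the deadline.
The procedure was therefore not followed at step 1.

Step 1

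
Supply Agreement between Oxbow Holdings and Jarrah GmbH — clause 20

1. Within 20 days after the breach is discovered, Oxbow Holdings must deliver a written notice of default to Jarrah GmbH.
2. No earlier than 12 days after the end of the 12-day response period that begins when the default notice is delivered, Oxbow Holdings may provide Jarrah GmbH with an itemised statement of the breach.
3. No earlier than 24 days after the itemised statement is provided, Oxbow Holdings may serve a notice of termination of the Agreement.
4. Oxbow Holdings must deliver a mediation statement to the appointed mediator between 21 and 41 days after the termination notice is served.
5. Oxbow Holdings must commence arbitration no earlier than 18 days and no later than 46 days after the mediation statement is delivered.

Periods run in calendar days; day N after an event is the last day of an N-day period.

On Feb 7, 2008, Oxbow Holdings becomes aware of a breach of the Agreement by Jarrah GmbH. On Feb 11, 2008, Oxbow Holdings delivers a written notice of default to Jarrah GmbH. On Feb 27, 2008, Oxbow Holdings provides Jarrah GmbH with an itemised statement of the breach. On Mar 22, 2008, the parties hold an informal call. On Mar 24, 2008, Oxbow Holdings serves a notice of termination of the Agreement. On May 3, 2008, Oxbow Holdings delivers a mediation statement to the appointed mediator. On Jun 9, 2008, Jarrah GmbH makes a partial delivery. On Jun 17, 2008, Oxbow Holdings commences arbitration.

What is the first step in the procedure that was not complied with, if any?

Step 1 — counting 20 days from Feb 7, 2008 (when the breach is discovered) gives a deadline of Feb 27, 2008; Feb 11, 2008 is within that limit.
Step 2 — must wait 12 days from Feb 23, 2008 (end of the 12-day response period, which began when the default notice is delivered on Feb 11, 2008), so not before Mar 6, 2008; done Feb 27, 2008 — 8 days too early.

Step 2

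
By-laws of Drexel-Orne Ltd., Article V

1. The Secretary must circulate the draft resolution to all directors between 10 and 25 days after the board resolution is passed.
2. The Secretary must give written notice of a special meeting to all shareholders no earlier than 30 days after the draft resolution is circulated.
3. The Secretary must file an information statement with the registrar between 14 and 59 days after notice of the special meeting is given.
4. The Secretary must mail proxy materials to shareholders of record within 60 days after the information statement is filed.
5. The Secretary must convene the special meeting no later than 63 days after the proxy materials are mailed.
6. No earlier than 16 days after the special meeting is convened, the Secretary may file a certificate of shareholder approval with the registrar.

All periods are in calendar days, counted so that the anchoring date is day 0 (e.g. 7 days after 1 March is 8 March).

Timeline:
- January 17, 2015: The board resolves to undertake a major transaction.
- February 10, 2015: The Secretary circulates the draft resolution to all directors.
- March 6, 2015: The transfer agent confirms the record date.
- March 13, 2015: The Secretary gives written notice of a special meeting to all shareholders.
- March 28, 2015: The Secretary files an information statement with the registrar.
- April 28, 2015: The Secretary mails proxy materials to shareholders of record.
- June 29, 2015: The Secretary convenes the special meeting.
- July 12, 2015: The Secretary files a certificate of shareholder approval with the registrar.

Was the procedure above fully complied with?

(1) the permitted window runs from January 17, 2015 + 10 = January 27, 2015 to January 17, 2015 + 25 = February 11, 2015; done February 10, 2015 — within the window.
(2) permitted from February 10, 2015 + 30 days = March 12, 2015 onward; done March 13, 2015, after the minimum wait.
(3) the permitted window runs from March 13, 2015 + 14 = March 27, 2015 to March 13, 2015 + 59 = May 11, 2015; done March 28, 2015, which is between those dates.
(4) due by March 28, 2015 + 60 days = May 27, 2015; done April 28, 2015 — timely.
(5) due by April 28, 2015 + 63 days = June 30, 2015; June 29, 2015 is within that limit.
(6) permitted from June 29, 2015 + 16 days = July 15, 2015 onward; July 12, 2015 is 3 days before the earliest permitted date.

No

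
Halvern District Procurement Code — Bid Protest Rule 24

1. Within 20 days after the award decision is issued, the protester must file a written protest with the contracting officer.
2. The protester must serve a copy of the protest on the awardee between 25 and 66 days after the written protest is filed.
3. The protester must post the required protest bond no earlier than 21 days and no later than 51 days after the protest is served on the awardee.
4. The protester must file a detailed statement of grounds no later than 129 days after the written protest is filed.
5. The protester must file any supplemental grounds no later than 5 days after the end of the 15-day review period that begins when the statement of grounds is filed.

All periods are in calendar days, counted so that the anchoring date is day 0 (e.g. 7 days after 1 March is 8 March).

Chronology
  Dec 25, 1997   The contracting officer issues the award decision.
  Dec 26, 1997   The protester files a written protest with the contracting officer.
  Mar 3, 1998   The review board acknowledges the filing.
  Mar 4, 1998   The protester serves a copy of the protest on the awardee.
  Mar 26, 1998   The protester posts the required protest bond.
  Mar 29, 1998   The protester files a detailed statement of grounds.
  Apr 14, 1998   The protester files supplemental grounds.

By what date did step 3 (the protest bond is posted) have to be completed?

Apr 24, 1998

Step 3 runs from Mar 4, 1998, when the protest is served on the awardee. The window is 21–51 days after Mar 4, 1998; it closes on Apr 24, 1998.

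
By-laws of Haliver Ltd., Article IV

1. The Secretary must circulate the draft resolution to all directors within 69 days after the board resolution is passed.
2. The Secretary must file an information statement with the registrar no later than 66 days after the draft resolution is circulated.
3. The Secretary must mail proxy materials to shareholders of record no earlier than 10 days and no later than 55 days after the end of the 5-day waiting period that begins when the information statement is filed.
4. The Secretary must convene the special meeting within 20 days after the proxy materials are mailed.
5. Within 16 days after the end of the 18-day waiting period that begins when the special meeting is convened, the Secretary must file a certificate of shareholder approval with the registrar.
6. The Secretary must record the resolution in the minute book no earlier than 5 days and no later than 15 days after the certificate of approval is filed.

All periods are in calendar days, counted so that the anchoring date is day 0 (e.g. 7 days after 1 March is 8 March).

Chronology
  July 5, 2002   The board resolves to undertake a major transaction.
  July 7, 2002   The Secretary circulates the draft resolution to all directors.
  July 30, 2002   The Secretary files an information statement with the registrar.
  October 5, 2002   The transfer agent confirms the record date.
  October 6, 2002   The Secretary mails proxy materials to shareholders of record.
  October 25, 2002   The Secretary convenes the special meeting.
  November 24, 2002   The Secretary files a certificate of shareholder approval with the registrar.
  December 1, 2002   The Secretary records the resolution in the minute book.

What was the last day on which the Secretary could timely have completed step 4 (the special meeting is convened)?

Step 4 runs from October 6, 2002, when the proxy materials are mailed. 20 days after October 6, 2002 is October 26, 2002.

October 26, 2002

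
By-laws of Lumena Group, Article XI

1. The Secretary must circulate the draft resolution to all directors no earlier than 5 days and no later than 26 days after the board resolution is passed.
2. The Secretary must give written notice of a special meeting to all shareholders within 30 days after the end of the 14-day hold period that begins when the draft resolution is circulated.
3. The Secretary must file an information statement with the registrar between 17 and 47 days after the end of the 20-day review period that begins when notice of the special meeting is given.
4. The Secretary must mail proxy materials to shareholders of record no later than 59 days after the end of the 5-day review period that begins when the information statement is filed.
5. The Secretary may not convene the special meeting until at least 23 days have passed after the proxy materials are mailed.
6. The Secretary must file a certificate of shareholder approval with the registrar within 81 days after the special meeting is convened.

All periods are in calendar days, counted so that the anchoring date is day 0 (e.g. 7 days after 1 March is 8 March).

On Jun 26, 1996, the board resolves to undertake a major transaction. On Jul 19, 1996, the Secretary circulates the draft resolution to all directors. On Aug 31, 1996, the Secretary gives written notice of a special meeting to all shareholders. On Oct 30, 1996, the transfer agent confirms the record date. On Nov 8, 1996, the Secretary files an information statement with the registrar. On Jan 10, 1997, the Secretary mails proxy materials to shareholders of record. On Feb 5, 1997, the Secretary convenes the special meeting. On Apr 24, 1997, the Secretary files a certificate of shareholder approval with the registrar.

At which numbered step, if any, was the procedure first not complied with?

Step 3

Step 1 — 5 and 26 days from Jun 26, 1996 (when the board resolution is passed) are Jul 1, 1996 and Jul 22, 1996 respectively; done Jul 19, 1996, which is between those dates.
Step 2 — counting 30 days from Aug 2, 1996 (end of the 14-day hold period, which began when the draft resolution is circulated on Jul 19, 1996) gives a deadline of Sep 1, 1996; done Aug 31, 1996 — timely.
Step 3 — 17 and 47 days from Sep 20, 1996 (end of the 20-day review period, which began when notice of the special meeting is given on Aug 31, 1996) are Oct 7, 1996 and Nov 6, 1996 respectively; Nov 8, 1996 is 2 days past the end of the window.
The procedure was therefore not followed at step 3.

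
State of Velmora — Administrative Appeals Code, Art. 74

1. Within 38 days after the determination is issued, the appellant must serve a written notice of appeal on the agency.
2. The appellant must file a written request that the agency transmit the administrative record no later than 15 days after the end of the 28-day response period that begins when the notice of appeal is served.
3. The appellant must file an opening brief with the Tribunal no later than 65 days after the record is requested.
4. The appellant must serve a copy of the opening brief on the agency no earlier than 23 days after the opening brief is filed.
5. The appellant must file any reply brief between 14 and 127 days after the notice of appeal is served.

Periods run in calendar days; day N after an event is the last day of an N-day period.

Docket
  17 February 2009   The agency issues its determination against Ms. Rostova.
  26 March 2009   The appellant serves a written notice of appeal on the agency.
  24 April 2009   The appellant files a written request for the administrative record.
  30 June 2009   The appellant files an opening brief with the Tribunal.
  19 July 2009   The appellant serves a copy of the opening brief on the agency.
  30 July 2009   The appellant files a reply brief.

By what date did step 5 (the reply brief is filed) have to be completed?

31 July 2009

Step 5 runs from 26 March 2009, when the notice of appeal is served. The window is 14–127 days after 26 March 2009; it closes on 31 July 2009.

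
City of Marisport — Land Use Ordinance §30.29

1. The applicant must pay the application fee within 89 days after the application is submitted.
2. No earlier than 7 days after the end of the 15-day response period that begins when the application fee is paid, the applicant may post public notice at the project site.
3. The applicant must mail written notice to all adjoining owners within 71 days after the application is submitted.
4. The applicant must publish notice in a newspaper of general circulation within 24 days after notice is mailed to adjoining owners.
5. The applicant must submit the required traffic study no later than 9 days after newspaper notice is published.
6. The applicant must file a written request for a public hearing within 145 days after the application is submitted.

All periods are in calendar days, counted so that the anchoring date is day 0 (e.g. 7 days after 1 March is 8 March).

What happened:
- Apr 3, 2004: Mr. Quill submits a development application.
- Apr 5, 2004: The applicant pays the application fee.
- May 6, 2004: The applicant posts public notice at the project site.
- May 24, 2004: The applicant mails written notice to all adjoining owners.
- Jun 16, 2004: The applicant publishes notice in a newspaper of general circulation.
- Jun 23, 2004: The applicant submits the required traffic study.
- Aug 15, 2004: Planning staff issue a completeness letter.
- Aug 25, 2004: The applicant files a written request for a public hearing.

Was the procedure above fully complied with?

Yes

(1) due by Apr 3, 2004 + 89 days = Jul 1, 2004; done Apr 5, 2004 — timely.
(2) permitted from Apr 20, 2004 + 7 days = Apr 27, 2004 onward; done May 6, 2004 — permitted.
(3) due by Apr 3, 2004 + 71 days = Jun 13, 2004; done May 24, 2004 — timely.
(4) due by May 24, 2004 + 24 days = Jun 17, 2004; done Jun 16, 2004 — timely.
(5) due by Jun 16, 2004 + 9 days = Jun 25, 2004; Jun 23, 2004 is within that limit.
(6) due by Apr 3, 2004 + 145 days = Aug 26, 2004; Aug 25, 2004 is within that limit.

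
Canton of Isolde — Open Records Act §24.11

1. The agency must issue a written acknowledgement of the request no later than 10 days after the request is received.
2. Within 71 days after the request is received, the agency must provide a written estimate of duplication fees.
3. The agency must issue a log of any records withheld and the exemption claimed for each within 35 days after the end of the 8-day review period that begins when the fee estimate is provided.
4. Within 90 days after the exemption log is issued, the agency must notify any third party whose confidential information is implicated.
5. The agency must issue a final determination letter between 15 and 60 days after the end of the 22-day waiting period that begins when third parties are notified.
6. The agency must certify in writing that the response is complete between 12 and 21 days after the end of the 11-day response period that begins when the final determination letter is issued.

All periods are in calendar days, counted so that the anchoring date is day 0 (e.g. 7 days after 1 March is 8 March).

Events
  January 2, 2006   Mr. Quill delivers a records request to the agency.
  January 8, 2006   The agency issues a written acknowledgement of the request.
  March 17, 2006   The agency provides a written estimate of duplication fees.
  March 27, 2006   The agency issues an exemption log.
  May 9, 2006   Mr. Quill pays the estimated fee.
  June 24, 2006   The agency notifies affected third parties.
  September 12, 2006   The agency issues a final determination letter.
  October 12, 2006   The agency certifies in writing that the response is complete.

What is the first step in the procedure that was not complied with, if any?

(1) due by January 2, 2006 + 10 days = January 12, 2006; completed January 8, 2006, before the deadline.
(2) due by January 2, 2006 + 71 days = March 14, 2006; March 17, 2006 misses that deadline by 3 days.

Step 2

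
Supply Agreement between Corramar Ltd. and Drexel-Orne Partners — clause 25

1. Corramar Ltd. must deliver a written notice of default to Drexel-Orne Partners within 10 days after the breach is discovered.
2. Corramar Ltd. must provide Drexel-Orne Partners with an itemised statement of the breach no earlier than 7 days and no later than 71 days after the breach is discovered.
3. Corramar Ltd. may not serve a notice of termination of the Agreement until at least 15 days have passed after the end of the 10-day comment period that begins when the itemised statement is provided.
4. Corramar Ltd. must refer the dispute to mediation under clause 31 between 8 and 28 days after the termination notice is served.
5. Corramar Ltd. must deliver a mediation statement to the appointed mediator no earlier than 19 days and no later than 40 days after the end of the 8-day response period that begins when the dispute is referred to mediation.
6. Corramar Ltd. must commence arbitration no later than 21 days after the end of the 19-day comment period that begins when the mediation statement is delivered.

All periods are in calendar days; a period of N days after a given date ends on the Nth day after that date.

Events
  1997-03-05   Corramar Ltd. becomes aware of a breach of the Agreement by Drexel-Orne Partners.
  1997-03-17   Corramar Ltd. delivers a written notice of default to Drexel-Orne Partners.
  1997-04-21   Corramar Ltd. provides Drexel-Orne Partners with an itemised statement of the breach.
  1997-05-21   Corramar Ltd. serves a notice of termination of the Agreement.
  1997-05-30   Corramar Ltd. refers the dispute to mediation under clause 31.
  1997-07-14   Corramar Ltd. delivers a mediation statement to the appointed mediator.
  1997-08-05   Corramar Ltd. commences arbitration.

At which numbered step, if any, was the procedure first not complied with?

Step 1: 10 days after 1997-03-05 (when the breach is discovered) is 1997-03-15; 1997-03-17 misses that deadline by 2 days.

Step 1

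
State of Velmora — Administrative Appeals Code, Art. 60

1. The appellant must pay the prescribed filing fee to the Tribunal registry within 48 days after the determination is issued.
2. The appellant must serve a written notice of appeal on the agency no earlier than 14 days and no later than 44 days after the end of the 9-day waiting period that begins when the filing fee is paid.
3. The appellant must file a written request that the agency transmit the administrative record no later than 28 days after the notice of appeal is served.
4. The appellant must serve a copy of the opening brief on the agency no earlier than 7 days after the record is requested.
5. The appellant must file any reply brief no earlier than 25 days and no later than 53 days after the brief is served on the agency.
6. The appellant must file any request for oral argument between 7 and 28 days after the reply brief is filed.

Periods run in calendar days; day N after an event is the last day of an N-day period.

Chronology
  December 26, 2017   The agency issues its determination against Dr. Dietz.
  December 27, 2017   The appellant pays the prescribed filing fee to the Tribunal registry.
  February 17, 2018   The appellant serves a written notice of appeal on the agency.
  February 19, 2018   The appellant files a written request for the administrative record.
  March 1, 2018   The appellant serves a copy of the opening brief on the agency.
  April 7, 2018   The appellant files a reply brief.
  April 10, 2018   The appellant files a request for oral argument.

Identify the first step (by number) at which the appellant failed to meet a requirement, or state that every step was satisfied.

Step 1 — counting 48 days from December 26, 2017 (when the determination is issued) gives a deadline of February 12, 2018; December 27, 2017 is within that limit.
Step 2 — 14 and 44 days from January 5, 2018 (end of the 9-day waiting period, which began when the filing fee is paid on December 27, 2017) are January 19, 2018 and February 18, 2018 respectively; done February 17, 2018, which is between those dates.
Step 3 — counting 28 days from February 17, 2018 (when the notice of appeal is served) gives a deadline of March 17, 2018; February 19, 2018 is within that limit.
Step 4 — must wait 7 days from February 19, 2018 (when the record is requested), so not before February 26, 2018; done March 1, 2018 — permitted.
Step 5 — 25 and 53 days from March 1, 2018 (when the brief is served on the agency) are March 26, 2018 and April 23, 2018 respectively; done April 7, 2018, which is between those dates.
Step 6 — 7 and 28 days from April 7, 2018 (when the reply brief is filed) are April 14, 2018 and May 5, 2018 respectively; April 10, 2018 is 4 days too early.
The procedure was therefore not followed at step 6.

Step 6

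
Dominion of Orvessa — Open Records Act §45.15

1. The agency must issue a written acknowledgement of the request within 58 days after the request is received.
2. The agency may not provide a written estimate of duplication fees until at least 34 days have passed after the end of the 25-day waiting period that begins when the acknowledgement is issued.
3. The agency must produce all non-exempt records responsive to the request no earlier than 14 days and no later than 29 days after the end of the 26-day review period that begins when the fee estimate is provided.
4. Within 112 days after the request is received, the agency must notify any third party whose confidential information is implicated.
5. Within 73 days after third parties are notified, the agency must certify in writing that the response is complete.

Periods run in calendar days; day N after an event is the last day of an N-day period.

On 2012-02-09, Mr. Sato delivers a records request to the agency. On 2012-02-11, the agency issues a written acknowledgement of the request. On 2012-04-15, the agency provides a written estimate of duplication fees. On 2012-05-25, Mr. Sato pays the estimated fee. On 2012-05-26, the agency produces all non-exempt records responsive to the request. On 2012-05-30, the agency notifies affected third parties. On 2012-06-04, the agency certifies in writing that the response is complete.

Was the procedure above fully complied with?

(1) due by 2012-02-09 + 58 days = 2012-04-07; done 2012-02-11 — timely.
(2) permitted from 2012-03-07 + 34 days = 2012-04-10 onward; done 2012-04-15, after the minimum wait.
(3) the permitted window runs from 2012-05-11 + 14 = 2012-05-25 to 2012-05-11 + 29 = 2012-06-09; done 2012-05-26 — within the window.
(4) due by 2012-02-09 + 112 days = 2012-05-31; completed 2012-05-30, before the deadline.
(5) due by 2012-05-30 + 73 days = 2012-08-11; 2012-06-04 is within that limit.

Yes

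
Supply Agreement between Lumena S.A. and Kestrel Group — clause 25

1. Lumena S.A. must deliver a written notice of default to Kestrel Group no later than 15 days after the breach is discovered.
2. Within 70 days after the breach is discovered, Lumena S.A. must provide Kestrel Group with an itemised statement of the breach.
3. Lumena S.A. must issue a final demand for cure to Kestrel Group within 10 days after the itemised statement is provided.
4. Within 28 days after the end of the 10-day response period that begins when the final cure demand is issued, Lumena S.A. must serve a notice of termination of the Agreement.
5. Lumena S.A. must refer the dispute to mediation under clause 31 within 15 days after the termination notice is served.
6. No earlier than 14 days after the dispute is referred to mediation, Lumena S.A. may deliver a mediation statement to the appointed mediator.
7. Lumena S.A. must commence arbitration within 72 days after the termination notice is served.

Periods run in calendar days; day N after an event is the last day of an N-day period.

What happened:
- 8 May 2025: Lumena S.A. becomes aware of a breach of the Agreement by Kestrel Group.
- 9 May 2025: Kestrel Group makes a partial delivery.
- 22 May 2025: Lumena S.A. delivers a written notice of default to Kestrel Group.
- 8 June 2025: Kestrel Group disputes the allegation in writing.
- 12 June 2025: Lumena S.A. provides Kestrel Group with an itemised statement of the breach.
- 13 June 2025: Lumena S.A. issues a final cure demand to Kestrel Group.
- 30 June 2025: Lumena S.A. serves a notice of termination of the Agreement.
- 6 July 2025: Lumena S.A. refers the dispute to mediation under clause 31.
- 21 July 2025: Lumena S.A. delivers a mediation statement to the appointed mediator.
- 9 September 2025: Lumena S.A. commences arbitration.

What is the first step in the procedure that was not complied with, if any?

Step 1: 15 days after 8 May 2025 (when the breach is discovered) is 23 May 2025; completed 22 May 2025, before the deadline.
Step 2: 70 days after 8 May 2025 (when the breach is discovered) is 17 July 2025; done 12 June 2025 — timely.
Step 3: 10 days after 12 June 2025 (when the itemised statement is provided) is 22 June 2025; done 13 June 2025 — timely.
Step 4: 28 days after 23 June 2025 (end of the 10-day response period, which began when the final cure demand is issued on 13 June 2025) is 21 July 2025; done 30 June 2025 — timely.
Step 5: 15 days after 30 June 2025 (when the termination notice is served) is 15 July 2025; done 6 July 2025 — timely.
Step 6: the earliest permitted date is 14 days after 6 July 2025 (when the dispute is referred to mediation), i.e. 20 July 2025; 21 July 2025 is on or after that date.
Step 7: 72 days after 30 June 2025 (when the termination notice is served) is 10 September 2025; 9 September 2025 is within that limit.

None — every step was satisfied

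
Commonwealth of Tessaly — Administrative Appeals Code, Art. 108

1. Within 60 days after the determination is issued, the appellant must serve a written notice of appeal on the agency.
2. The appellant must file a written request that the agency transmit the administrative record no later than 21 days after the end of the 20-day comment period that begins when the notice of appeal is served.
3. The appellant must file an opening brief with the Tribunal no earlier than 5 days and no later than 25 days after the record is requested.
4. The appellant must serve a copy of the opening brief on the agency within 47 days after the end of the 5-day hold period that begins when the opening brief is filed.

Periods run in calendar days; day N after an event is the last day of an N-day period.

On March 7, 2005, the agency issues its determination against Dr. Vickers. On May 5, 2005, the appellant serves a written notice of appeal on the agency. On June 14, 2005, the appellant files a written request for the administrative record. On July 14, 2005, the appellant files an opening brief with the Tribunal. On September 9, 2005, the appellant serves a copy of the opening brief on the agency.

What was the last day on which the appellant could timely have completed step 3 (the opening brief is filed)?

July 9, 2005

Step 3 runs from June 14, 2005, when the record is requested. The window is 5–25 days after June 14, 2005; it closes on July 9, 2005.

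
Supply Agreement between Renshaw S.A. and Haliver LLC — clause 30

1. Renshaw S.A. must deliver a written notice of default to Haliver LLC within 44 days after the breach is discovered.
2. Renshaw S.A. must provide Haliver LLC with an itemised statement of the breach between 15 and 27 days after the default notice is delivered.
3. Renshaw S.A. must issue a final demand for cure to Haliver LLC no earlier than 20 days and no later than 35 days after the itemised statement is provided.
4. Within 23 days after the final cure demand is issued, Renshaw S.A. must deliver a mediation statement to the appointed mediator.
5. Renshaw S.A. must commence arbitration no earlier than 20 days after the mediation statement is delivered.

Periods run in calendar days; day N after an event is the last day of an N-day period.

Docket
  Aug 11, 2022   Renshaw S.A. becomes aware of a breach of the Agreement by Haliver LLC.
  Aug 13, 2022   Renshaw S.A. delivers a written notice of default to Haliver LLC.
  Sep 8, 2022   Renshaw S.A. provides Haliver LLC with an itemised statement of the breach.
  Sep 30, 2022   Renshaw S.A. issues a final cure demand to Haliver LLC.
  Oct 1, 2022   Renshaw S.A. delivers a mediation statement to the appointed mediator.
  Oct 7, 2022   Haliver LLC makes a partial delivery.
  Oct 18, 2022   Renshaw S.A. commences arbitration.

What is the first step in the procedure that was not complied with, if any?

(1) due by Aug 11, 2022 + 44 days = Sep 24, 2022; completed Aug 13, 2022, before the deadline.
(2) the permitted window runs from Aug 13, 2022 + 15 = Aug 28, 2022 to Aug 13, 2022 + 27 = Sep 9, 2022; done Sep 8, 2022, which is between those dates.
(3) the permitted window runs from Sep 8, 2022 + 20 = Sep 28, 2022 to Sep 8, 2022 + 35 = Oct 13, 2022; Sep 30, 2022 falls inside that range.
(4) due by Sep 30, 2022 + 23 days = Oct 23, 2022; done Oct 1, 2022 — timely.
(5) permitted from Oct 1, 2022 + 20 days = Oct 21, 2022 onward; Oct 18, 2022 is 3 days before the earliest permitted date.

Step 5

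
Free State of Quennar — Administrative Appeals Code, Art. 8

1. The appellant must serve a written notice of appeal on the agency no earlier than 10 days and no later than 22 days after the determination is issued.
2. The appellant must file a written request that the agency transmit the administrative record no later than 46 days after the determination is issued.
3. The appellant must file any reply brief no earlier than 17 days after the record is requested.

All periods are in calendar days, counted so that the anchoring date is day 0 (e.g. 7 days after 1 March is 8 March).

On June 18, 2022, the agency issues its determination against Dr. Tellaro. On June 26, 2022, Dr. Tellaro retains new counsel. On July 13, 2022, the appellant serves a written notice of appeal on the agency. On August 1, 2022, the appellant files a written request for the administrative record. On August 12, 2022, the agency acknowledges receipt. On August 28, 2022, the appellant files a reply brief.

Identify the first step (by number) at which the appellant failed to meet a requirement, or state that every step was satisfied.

Step 1: the window is 10–22 days after June 18, 2022 (when the determination is issued), so June 28, 2022 through July 10, 2022; July 13, 2022 is 3 days past the end of the window.

Step 1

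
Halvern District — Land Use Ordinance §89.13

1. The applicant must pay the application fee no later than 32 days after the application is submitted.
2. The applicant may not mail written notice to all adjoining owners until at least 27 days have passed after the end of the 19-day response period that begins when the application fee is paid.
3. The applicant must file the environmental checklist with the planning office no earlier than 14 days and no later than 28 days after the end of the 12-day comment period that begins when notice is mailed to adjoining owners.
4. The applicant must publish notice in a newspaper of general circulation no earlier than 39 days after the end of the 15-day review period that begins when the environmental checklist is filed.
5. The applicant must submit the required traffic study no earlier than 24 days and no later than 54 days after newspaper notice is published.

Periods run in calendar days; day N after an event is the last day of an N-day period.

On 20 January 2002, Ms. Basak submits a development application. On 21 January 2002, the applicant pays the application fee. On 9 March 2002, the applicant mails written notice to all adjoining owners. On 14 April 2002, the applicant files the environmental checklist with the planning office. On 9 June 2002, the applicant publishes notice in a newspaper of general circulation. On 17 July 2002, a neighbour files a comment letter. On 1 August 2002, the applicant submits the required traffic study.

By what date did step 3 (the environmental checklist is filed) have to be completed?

18 April 2002

Notice is mailed to adjoining owners on 9 March 2002; the 12-day comment period therefore ends 21 March 2002, and step 3 runs from that date. The window is 14–28 days after 21 March 2002; it closes on 18 April 2002.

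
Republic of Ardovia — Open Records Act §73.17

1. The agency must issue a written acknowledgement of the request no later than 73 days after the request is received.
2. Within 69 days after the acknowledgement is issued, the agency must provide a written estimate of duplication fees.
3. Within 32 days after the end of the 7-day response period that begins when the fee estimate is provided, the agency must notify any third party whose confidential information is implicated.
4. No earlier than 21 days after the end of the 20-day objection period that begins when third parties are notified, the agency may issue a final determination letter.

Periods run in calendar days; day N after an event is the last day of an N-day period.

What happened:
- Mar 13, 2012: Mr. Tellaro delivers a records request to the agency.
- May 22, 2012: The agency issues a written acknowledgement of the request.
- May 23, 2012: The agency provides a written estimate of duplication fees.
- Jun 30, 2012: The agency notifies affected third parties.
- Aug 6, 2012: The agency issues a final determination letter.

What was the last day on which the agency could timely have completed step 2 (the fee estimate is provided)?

Jul 30, 2012

Step 2 runs from May 22, 2012, when the acknowledgement is issued. 69 days after May 22, 2012 is Jul 30, 2012.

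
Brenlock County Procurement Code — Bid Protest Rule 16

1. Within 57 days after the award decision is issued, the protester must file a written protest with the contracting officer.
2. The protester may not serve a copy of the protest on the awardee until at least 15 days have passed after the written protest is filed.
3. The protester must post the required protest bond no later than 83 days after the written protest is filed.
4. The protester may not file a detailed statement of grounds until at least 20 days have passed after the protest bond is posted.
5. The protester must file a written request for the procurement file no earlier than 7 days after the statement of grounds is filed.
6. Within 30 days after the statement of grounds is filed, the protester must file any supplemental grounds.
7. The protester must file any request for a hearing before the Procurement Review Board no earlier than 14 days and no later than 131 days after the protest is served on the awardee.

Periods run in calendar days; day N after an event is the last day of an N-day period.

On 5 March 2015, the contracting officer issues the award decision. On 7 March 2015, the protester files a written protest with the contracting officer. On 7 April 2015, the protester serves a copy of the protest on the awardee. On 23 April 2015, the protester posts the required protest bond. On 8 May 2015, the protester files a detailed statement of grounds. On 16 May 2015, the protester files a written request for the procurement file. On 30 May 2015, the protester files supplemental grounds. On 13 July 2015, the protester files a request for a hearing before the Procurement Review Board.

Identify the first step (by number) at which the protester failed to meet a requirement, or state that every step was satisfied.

(1) due by 5 March 2015 + 57 days = 1 May 2015; completed 7 March 2015, before the deadline.
(2) permitted from 7 March 2015 + 15 days = 22 March 2015 onward; 7 April 2015 is on or after that date.
(3) due by 7 March 2015 + 83 days = 29 May 2015; done 23 April 2015 — timely.
(4) permitted from 23 April 2015 + 20 days = 13 May 2015 onward; acted on 8 May 2015, 5 days prematurely.
That is the first point of non-compliance.

Step 4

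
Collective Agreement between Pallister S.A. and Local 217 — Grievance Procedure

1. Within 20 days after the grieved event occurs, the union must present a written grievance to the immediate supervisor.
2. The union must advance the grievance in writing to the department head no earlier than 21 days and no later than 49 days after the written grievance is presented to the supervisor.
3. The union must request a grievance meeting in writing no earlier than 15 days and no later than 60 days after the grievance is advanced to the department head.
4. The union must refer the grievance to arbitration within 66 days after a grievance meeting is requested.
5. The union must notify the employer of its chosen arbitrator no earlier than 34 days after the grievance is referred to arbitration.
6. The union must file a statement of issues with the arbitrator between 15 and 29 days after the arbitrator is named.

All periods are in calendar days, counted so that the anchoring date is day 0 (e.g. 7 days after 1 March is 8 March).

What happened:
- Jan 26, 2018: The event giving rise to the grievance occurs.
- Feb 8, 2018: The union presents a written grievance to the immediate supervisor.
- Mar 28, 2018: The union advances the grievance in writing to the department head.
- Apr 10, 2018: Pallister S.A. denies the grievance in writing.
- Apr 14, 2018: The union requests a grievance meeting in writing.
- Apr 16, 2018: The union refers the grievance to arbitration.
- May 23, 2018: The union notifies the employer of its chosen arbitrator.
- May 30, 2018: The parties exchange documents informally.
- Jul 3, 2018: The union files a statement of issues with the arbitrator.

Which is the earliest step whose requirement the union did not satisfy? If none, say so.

Step 6

(1) due by Jan 26, 2018 + 20 days = Feb 15, 2018; completed Feb 8, 2018, before the deadline.
(2) the permitted window runs from Feb 8, 2018 + 21 = Mar 1, 2018 to Feb 8, 2018 + 49 = Mar 29, 2018; done Mar 28, 2018, which is between those dates.
(3) the permitted window runs from Mar 28, 2018 + 15 = Apr 12, 2018 to Mar 28, 2018 + 60 = May 27, 2018; done Apr 14, 2018, which is between those dates.
(4) due by Apr 14, 2018 + 66 days = Jun 19, 2018; done Apr 16, 2018 — timely.
(5) permitted from Apr 16, 2018 + 34 days = May 20, 2018 onward; May 23, 2018 is on or after that date.
(6) the permitted window runs from May 23, 2018 + 15 = Jun 7, 2018 to May 23, 2018 + 29 = Jun 21, 2018; done Jul 3, 2018 — 12 days after the window closed.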